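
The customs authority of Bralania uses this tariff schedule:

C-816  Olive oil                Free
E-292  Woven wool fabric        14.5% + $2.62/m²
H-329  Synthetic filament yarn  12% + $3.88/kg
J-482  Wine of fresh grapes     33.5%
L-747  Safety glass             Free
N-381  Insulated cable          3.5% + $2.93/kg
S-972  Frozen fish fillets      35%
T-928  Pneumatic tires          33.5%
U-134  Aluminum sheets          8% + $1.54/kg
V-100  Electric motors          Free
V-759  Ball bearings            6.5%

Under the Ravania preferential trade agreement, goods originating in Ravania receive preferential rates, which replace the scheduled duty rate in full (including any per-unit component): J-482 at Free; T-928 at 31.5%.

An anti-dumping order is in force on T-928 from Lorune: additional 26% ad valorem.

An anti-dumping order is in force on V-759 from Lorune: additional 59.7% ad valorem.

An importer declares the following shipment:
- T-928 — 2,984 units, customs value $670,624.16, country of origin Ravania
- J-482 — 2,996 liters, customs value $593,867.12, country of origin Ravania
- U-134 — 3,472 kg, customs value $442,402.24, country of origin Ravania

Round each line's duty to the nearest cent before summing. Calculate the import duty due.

Line 1 (T-928, Ravania, 2,984 units, $670,624.16):
Base rate for T-928 is 33.5%.
Origin Ravania qualifies under the Bralania–Ravania agreement and T-928 is covered: preferential rate 31.5% applies instead.
The additional-duty order on T-928 targets Lorune, not Ravania; it does not apply.
Duty = $670,624.16 × 31.5% = $211,246.61.
Line 2 (J-482, Ravania, 2,996 liters, $593,867.12):
Base rate for J-482 is 33.5%.
Origin Ravania qualifies under the Bralania–Ravania agreement and J-482 is covered: preferential rate Free applies instead.
Duty = $593,867.12 × 0% = $0.00.
Line 3 (U-134, Ravania, 3,472 kg, $442,402.24):
Base rate for U-134 is 8% + $1.54/kg.
Origin Ravania is the FTA partner but U-134 is not on the preference list; base rate stands.
Duty = $442,402.24 × 8% + 3,472 × $1.54 = $40,739.06.
Total = $211,246.61 + $0.00 + $40,739.06 = $251,985.67.

$251,985.67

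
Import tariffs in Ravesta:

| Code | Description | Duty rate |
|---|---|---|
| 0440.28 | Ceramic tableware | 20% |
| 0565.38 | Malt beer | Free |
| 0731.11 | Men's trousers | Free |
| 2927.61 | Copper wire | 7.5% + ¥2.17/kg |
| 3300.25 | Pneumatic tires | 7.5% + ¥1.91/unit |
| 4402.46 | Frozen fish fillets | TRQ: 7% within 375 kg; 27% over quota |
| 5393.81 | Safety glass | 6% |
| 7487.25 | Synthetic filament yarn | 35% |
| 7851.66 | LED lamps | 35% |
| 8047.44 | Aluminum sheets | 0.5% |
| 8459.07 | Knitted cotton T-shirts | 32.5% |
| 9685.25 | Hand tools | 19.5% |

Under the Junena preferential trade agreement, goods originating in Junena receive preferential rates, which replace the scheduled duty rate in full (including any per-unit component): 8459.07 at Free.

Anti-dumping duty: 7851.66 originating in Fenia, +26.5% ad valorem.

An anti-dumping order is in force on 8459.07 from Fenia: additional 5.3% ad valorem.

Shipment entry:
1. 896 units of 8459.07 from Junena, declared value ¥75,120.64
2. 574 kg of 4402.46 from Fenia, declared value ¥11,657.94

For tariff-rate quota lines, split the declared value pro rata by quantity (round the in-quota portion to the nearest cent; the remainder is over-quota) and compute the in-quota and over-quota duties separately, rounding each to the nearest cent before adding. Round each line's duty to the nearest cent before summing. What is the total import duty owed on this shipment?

¥1,624.40

Line 1 (8459.07, Junena, 896 units, ¥75,120.64):
Base rate for 8459.07 is 32.5%.
Origin Junena qualifies under the Ravesta–Junena agreement and 8459.07 is covered: preferential rate Free applies instead.
The additional-duty order on 8459.07 targets Fenia, not Junena; it does not apply.
Duty = ¥75,120.64 × 0% = ¥0.00.
Line 2 (4402.46, Fenia, 574 kg, ¥11,657.94):
Code 4402.46 is under a tariff-rate quota (threshold 375 kg). In-quota: 375 kg at 7%; over-quota: 199 kg at 27%.
Pro-rata value split: in-quota = ¥11,657.94 × 375/574 = ¥7,616.25; over-quota = ¥11,657.94 − ¥7,616.25 = ¥4,041.69.
In-quota duty = ¥7,616.25 × 7% = ¥533.14. Over-quota duty = ¥4,041.69 × 27% = ¥1,091.26.
Line duty = ¥533.14 + ¥1,091.26 = ¥1,624.40.
Total = ¥0.00 + ¥1,624.40 = ¥1,624.40.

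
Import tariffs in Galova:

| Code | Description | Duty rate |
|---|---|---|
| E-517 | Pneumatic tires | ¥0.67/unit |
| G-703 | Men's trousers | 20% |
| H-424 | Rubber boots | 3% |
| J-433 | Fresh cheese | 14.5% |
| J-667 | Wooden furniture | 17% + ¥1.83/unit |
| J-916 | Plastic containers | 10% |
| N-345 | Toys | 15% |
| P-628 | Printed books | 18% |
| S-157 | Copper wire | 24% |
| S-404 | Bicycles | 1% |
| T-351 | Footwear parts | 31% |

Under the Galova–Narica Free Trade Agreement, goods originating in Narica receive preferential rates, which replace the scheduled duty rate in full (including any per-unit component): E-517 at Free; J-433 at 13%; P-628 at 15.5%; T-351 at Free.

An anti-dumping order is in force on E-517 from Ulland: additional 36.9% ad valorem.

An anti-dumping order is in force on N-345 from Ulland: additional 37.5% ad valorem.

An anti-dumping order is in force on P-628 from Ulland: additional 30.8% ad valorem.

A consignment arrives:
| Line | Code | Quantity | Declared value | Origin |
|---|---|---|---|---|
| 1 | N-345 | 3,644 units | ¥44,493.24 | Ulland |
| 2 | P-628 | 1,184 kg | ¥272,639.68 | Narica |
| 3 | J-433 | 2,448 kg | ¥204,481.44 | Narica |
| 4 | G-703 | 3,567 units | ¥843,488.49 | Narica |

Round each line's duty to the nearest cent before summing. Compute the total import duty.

¥260,898.39

Line 1 (N-345, Ulland, 3,644 units, ¥44,493.24):
Base rate for N-345 is 15%.
Additional duty on N-345 from Ulland: +37.5%. Applied ad valorem rate: 15% + 37.5% = 52.5%.
Duty = ¥44,493.24 × 52.5% = ¥23,358.95.
Line 2 (P-628, Narica, 1,184 kg, ¥272,639.68):
Base rate for P-628 is 18%.
Origin Narica qualifies under the Galova–Narica agreement and P-628 is covered: preferential rate 15.5% applies instead.
The additional-duty order on P-628 targets Ulland, not Narica; it does not apply.
Duty = ¥272,639.68 × 15.5% = ¥42,259.15.
Line 3 (J-433, Narica, 2,448 kg, ¥204,481.44):
Base rate for J-433 is 14.5%.
Origin Narica qualifies under the Galova–Narica agreement and J-433 is covered: preferential rate 13% applies instead.
Duty = ¥204,481.44 × 13% = ¥26,582.59.
Line 4 (G-703, Narica, 3,567 units, ¥843,488.49):
Base rate for G-703 is 20%.
Origin Narica is the FTA partner but G-703 is not on the preference list; base rate stands.
Duty = ¥843,488.49 × 20% = ¥168,697.70.
Total = ¥23,358.95 + ¥42,259.15 + ¥26,582.59 + ¥168,697.70 = ¥260,898.39.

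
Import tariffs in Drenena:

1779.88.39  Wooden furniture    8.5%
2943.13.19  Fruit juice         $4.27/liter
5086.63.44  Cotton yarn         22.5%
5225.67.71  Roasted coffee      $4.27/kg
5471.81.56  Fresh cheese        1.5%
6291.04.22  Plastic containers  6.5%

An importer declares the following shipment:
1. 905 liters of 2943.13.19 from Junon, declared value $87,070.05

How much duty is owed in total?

Line 1 (2943.13.19, Junon, 905 liters, $87,070.05):
Base rate for 2943.13.19 is $4.27/liter.
Duty = 905 × $4.27 = $3,864.35.

$3,864.35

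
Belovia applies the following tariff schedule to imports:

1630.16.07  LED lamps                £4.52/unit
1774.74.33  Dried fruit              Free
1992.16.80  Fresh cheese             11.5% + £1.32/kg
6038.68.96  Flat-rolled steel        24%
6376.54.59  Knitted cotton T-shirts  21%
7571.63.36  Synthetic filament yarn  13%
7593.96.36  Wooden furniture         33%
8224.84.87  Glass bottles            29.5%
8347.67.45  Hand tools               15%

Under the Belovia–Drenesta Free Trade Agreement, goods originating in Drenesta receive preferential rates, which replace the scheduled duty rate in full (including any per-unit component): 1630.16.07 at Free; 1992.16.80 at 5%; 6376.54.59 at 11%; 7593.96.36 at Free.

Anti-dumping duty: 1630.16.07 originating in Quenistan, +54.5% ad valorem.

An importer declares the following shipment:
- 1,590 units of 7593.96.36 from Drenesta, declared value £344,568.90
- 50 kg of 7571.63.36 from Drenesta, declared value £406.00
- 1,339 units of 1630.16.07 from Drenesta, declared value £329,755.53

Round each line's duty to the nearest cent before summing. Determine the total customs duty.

Line 1 (7593.96.36, Drenesta, 1,590 units, £344,568.90):
Base rate for 7593.96.36 is 33%.
Origin Drenesta qualifies under the Belovia–Drenesta agreement and 7593.96.36 is covered: preferential rate Free applies instead.
Duty = £344,568.90 × 0% = £0.00.
Line 2 (7571.63.36, Drenesta, 50 kg, £406.00):
Base rate for 7571.63.36 is 13%.
Origin Drenesta is the FTA partner but 7571.63.36 is not on the preference list; base rate stands.
Duty = £406.00 × 13% = £52.78.
Line 3 (1630.16.07, Drenesta, 1,339 units, £329,755.53):
Base rate for 1630.16.07 is £4.52/unit.
Origin Drenesta qualifies under the Belovia–Drenesta agreement and 1630.16.07 is covered: preferential rate Free applies instead.
The additional-duty order on 1630.16.07 targets Quenistan, not Drenesta; it does not apply.
Duty = £329,755.53 × 0% = £0.00.
Total = £0.00 + £52.78 + £0.00 = £52.78.

£52.78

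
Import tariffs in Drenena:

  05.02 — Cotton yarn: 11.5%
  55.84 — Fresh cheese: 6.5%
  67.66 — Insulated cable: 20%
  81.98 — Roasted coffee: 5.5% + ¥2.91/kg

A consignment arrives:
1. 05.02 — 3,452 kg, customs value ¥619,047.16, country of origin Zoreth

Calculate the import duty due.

Line 1 (05.02, Zoreth, 3,452 kg, ¥619,047.16):
Base rate for 05.02 is 11.5%.
Duty = ¥619,047.16 × 11.5% = ¥71,190.42.

¥71,190.42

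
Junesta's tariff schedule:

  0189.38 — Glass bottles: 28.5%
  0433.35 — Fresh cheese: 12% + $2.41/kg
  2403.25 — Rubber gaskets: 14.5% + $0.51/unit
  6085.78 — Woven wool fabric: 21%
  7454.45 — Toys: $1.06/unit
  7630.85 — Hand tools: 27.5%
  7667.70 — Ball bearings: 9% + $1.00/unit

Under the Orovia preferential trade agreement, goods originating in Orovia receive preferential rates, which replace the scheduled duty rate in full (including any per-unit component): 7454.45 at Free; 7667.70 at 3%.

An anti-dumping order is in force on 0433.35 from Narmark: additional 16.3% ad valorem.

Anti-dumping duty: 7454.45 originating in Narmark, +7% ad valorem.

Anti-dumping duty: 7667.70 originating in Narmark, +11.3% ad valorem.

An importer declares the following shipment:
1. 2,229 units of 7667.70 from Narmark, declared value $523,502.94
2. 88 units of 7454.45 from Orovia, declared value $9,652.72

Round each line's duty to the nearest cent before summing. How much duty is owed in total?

$108,500.10

Line 1 (7667.70, Narmark, 2,229 units, $523,502.94):
Base rate for 7667.70 is 9% + $1.00/unit.
7667.70 has an FTA preferential rate, but origin Narmark is not Orovia; base rate stands.
Additional duty on 7667.70 from Narmark: +11.3%. Applied ad valorem rate: 9% + 11.3% = 20.3%.
Duty = $523,502.94 × 20.3% + 2,229 × $1.00 = $108,500.10.
Line 2 (7454.45, Orovia, 88 units, $9,652.72):
Base rate for 7454.45 is $1.06/unit.
Origin Orovia qualifies under the Junesta–Orovia agreement and 7454.45 is covered: preferential rate Free applies instead.
The additional-duty order on 7454.45 targets Narmark, not Orovia; it does not apply.
Duty = $9,652.72 × 0% = $0.00.
Total = $108,500.10 + $0.00 = $108,500.10.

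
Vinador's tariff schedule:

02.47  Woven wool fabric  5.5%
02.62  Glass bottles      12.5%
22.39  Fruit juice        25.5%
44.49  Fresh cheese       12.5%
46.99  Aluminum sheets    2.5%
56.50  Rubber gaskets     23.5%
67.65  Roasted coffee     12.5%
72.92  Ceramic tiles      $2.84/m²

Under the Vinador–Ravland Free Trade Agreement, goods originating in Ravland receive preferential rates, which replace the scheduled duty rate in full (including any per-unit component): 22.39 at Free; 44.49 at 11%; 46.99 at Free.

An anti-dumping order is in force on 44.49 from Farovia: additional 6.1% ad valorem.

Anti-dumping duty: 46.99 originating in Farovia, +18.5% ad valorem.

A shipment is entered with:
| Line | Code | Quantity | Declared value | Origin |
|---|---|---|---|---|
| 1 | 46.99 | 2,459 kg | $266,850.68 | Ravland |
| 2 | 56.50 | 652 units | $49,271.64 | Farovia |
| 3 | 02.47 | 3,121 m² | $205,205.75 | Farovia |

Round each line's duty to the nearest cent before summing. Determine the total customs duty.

Line 1 (46.99, Ravland, 2,459 kg, $266,850.68):
Base rate for 46.99 is 2.5%.
Origin Ravland qualifies under the Vinador–Ravland agreement and 46.99 is covered: preferential rate Free applies instead.
The additional-duty order on 46.99 targets Farovia, not Ravland; it does not apply.
Duty = $266,850.68 × 0% = $0.00.
Line 2 (56.50, Farovia, 652 units, $49,271.64):
Base rate for 56.50 is 23.5%.
Duty = $49,271.64 × 23.5% = $11,578.84.
Line 3 (02.47, Farovia, 3,121 m², $205,205.75):
Base rate for 02.47 is 5.5%.
Duty = $205,205.75 × 5.5% = $11,286.32.
Total = $0.00 + $11,578.84 + $11,286.32 = $22,865.16.

$22,865.16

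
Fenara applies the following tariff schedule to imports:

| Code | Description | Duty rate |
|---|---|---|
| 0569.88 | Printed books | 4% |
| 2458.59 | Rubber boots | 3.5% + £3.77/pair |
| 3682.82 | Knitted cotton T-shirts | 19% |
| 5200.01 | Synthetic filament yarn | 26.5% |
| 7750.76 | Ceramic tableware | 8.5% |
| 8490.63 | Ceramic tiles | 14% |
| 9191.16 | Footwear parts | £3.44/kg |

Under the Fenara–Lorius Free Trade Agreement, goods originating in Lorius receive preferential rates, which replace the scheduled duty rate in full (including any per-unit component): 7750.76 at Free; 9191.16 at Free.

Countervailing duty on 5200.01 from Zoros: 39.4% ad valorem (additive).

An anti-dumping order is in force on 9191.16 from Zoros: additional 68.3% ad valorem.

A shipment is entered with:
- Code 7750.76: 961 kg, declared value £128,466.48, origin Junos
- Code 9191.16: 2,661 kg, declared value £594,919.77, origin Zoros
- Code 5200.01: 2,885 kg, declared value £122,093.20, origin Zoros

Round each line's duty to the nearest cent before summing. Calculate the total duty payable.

Line 1 (7750.76, Junos, 961 kg, £128,466.48):
Base rate for 7750.76 is 8.5%.
7750.76 has an FTA preferential rate, but origin Junos is not Lorius; base rate stands.
Duty = £128,466.48 × 8.5% = £10,919.65.
Line 2 (9191.16, Zoros, 2,661 kg, £594,919.77):
Base rate for 9191.16 is £3.44/kg.
9191.16 has an FTA preferential rate, but origin Zoros is not Lorius; base rate stands.
Additional duty on 9191.16 from Zoros: +68.3% ad valorem. Applied ad valorem rate = 68.3%.
Duty = £594,919.77 × 68.3% + 2,661 × £3.44 = £415,484.04.
Line 3 (5200.01, Zoros, 2,885 kg, £122,093.20):
Base rate for 5200.01 is 26.5%.
Additional duty on 5200.01 from Zoros: +39.4%. Applied ad valorem rate: 26.5% + 39.4% = 65.9%.
Duty = £122,093.20 × 65.9% = £80,459.42.
Total = £10,919.65 + £415,484.04 + £80,459.42 = £506,863.11.

£506,863.11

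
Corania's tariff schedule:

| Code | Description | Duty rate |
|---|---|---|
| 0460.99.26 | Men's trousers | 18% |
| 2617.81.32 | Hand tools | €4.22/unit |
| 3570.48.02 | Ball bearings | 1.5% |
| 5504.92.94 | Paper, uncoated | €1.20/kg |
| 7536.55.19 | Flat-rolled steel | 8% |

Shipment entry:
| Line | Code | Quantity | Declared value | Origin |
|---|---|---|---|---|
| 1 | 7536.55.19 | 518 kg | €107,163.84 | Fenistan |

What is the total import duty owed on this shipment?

€8,573.11

Line 1 (7536.55.19, Fenistan, 518 kg, €107,163.84):
Base rate for 7536.55.19 is 8%.
Duty = €107,163.84 × 8% = €8,573.11.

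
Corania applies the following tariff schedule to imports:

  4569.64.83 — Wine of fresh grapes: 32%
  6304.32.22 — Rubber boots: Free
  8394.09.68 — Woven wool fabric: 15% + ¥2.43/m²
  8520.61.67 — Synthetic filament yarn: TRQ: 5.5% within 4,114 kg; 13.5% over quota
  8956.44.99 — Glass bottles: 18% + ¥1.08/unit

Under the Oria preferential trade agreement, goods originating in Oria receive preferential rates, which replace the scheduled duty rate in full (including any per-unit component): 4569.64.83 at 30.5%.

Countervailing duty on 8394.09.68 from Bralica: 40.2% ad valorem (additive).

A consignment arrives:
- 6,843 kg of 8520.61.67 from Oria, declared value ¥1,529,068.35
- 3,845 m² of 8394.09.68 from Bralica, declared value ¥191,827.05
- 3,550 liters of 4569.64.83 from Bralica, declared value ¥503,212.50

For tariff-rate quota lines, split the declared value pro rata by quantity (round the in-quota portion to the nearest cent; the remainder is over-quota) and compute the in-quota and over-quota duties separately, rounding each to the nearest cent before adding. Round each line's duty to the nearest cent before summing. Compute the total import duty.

¥409,142.24

Line 1 (8520.61.67, Oria, 6,843 kg, ¥1,529,068.35):
Code 8520.61.67 is under a tariff-rate quota (threshold 4,114 kg). In-quota: 4,114 kg at 5.5%; over-quota: 2,729 kg at 13.5%.
Pro-rata value split: in-quota = ¥1,529,068.35 × 4,114/6,843 = ¥919,273.30; over-quota = ¥1,529,068.35 − ¥919,273.30 = ¥609,795.05.
In-quota duty = ¥919,273.30 × 5.5% = ¥50,560.03. Over-quota duty = ¥609,795.05 × 13.5% = ¥82,322.33.
Line duty = ¥50,560.03 + ¥82,322.33 = ¥132,882.36.
Line 2 (8394.09.68, Bralica, 3,845 m², ¥191,827.05):
Base rate for 8394.09.68 is 15% + ¥2.43/m².
Additional duty on 8394.09.68 from Bralica: +40.2%. Applied ad valorem rate: 15% + 40.2% = 55.2%.
Duty = ¥191,827.05 × 55.2% + 3,845 × ¥2.43 = ¥115,231.88.
Line 3 (4569.64.83, Bralica, 3,550 liters, ¥503,212.50):
Base rate for 4569.64.83 is 32%.
4569.64.83 has an FTA preferential rate, but origin Bralica is not Oria; base rate stands.
Duty = ¥503,212.50 × 32% = ¥161,028.00.
Total = ¥132,882.36 + ¥115,231.88 + ¥161,028.00 = ¥409,142.24.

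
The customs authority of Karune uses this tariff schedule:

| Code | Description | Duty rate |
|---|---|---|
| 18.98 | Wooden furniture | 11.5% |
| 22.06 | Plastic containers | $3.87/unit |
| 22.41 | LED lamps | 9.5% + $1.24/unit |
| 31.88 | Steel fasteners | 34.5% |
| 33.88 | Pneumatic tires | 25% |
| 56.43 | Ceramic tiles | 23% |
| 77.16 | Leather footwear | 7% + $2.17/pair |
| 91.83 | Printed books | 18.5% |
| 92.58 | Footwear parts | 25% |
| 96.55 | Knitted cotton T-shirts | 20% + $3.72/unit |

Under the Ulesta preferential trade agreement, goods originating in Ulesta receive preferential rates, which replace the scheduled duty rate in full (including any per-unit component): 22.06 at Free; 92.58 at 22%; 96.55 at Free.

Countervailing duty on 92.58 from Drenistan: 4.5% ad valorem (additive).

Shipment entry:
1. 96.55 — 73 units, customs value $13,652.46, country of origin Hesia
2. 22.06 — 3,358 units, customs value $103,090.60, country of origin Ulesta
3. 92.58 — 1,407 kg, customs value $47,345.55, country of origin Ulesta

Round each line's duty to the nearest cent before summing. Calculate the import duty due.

Line 1 (96.55, Hesia, 73 units, $13,652.46):
Base rate for 96.55 is 20% + $3.72/unit.
96.55 has an FTA preferential rate, but origin Hesia is not Ulesta; base rate stands.
Duty = $13,652.46 × 20% + 73 × $3.72 = $3,002.05.
Line 2 (22.06, Ulesta, 3,358 units, $103,090.60):
Base rate for 22.06 is $3.87/unit.
Origin Ulesta qualifies under the Karune–Ulesta agreement and 22.06 is covered: preferential rate Free applies instead.
Duty = $103,090.60 × 0% = $0.00.
Line 3 (92.58, Ulesta, 1,407 kg, $47,345.55):
Base rate for 92.58 is 25%.
Origin Ulesta qualifies under the Karune–Ulesta agreement and 92.58 is covered: preferential rate 22% applies instead.
The additional-duty order on 92.58 targets Drenistan, not Ulesta; it does not apply.
Duty = $47,345.55 × 22% = $10,416.02.
Total = $3,002.05 + $0.00 + $10,416.02 = $13,418.07.

$13,418.07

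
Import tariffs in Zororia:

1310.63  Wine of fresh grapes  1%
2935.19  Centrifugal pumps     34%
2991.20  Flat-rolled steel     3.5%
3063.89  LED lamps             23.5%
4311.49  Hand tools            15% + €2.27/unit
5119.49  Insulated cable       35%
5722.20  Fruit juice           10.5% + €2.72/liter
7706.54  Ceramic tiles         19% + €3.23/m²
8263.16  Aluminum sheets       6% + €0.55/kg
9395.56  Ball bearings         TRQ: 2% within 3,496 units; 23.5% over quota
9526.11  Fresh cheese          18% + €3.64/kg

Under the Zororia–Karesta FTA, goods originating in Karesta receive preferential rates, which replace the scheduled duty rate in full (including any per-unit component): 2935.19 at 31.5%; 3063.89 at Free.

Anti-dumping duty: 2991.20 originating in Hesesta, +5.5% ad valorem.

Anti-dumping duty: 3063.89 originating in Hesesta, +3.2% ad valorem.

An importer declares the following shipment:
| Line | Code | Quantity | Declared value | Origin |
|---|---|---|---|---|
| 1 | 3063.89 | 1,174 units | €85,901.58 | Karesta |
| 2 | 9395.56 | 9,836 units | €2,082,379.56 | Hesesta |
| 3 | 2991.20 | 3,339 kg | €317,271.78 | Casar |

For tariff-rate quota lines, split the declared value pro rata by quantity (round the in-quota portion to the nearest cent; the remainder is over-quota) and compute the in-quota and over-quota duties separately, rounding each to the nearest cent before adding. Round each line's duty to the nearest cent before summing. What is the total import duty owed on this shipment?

Line 1 (3063.89, Karesta, 1,174 units, €85,901.58):
Base rate for 3063.89 is 23.5%.
Origin Karesta qualifies under the Zororia–Karesta agreement and 3063.89 is covered: preferential rate Free applies instead.
The additional-duty order on 3063.89 targets Hesesta, not Karesta; it does not apply.
Duty = €85,901.58 × 0% = €0.00.
Line 2 (9395.56, Hesesta, 9,836 units, €2,082,379.56):
Code 9395.56 is under a tariff-rate quota (threshold 3,496 units). In-quota: 3,496 units at 2%; over-quota: 6,340 units at 23.5%.
Pro-rata value split: in-quota = €2,082,379.56 × 3,496/9,836 = €740,138.16; over-quota = €2,082,379.56 − €740,138.16 = €1,342,241.40.
In-quota duty = €740,138.16 × 2% = €14,802.76. Over-quota duty = €1,342,241.40 × 23.5% = €315,426.73.
Line duty = €14,802.76 + €315,426.73 = €330,229.49.
Line 3 (2991.20, Casar, 3,339 kg, €317,271.78):
Base rate for 2991.20 is 3.5%.
The additional-duty order on 2991.20 targets Hesesta, not Casar; it does not apply.
Duty = €317,271.78 × 3.5% = €11,104.51.
Total = €0.00 + €330,229.49 + €11,104.51 = €341,334.00.

€341,334.00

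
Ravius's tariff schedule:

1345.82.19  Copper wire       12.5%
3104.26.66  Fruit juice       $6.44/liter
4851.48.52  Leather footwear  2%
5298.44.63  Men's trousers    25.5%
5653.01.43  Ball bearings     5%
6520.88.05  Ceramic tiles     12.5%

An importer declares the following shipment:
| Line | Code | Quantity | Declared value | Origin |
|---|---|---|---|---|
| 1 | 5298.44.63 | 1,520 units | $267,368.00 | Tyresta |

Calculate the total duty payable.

Line 1 (5298.44.63, Tyresta, 1,520 units, $267,368.00):
Base rate for 5298.44.63 is 25.5%.
Duty = $267,368.00 × 25.5% = $68,178.84.

$68,178.84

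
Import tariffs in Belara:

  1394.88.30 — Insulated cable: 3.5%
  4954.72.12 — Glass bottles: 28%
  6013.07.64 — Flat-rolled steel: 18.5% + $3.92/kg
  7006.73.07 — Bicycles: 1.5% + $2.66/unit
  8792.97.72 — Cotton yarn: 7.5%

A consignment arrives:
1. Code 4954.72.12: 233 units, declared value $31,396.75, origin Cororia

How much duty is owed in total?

$8,791.09

Line 1 (4954.72.12, Cororia, 233 units, $31,396.75):
Base rate for 4954.72.12 is 28%.
Duty = $31,396.75 × 28% = $8,791.09.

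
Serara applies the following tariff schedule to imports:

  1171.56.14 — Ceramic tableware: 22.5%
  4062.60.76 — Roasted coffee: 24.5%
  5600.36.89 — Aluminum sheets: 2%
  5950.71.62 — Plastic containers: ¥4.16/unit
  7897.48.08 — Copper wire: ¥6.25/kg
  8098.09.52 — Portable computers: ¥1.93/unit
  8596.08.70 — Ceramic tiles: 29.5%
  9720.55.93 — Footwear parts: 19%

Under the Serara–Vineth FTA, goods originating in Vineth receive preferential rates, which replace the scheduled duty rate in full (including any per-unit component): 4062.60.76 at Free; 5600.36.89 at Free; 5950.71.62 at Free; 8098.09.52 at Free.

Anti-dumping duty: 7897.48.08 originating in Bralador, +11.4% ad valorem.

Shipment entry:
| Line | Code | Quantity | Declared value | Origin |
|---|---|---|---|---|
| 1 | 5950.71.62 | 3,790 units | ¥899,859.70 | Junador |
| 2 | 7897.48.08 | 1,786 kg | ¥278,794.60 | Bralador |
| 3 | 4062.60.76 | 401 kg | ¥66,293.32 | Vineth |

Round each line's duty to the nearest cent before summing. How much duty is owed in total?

Line 1 (5950.71.62, Junador, 3,790 units, ¥899,859.70):
Base rate for 5950.71.62 is ¥4.16/unit.
5950.71.62 has an FTA preferential rate, but origin Junador is not Vineth; base rate stands.
Duty = 3,790 × ¥4.16 = ¥15,766.40.
Line 2 (7897.48.08, Bralador, 1,786 kg, ¥278,794.60):
Base rate for 7897.48.08 is ¥6.25/kg.
Additional duty on 7897.48.08 from Bralador: +11.4% ad valorem. Applied ad valorem rate = 11.4%.
Duty = ¥278,794.60 × 11.4% + 1,786 × ¥6.25 = ¥42,945.08.
Line 3 (4062.60.76, Vineth, 401 kg, ¥66,293.32):
Base rate for 4062.60.76 is 24.5%.
Origin Vineth qualifies under the Serara–Vineth agreement and 4062.60.76 is covered: preferential rate Free applies instead.
Duty = ¥66,293.32 × 0% = ¥0.00.
Total = ¥15,766.40 + ¥42,945.08 + ¥0.00 = ¥58,711.48.

¥58,711.48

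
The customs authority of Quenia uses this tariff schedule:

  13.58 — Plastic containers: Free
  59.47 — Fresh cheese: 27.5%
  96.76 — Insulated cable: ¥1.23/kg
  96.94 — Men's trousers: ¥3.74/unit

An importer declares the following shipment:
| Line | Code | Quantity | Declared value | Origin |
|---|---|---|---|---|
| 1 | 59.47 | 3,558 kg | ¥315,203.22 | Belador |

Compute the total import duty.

¥86,680.89

Line 1 (59.47, Belador, 3,558 kg, ¥315,203.22):
Base rate for 59.47 is 27.5%.
Duty = ¥315,203.22 × 27.5% = ¥86,680.89.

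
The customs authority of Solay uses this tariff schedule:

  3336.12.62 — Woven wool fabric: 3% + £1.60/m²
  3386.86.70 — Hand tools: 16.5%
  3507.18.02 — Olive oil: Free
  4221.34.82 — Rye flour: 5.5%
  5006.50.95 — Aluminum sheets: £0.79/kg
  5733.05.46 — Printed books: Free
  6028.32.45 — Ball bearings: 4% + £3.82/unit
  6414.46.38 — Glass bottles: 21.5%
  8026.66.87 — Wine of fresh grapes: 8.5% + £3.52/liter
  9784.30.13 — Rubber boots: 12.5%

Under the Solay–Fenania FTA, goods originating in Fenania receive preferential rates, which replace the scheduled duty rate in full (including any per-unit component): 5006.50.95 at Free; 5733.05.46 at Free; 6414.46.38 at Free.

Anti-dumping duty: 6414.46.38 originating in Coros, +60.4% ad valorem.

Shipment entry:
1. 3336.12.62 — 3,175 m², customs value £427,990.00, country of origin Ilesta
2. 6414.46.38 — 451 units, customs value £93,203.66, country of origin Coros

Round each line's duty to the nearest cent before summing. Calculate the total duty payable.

Line 1 (3336.12.62, Ilesta, 3,175 m², £427,990.00):
Base rate for 3336.12.62 is 3% + £1.60/m².
Duty = £427,990.00 × 3% + 3,175 × £1.60 = £17,919.70.
Line 2 (6414.46.38, Coros, 451 units, £93,203.66):
Base rate for 6414.46.38 is 21.5%.
6414.46.38 has an FTA preferential rate, but origin Coros is not Fenania; base rate stands.
Additional duty on 6414.46.38 from Coros: +60.4%. Applied ad valorem rate: 21.5% + 60.4% = 81.9%.
Duty = £93,203.66 × 81.9% = £76,333.80.
Total = £17,919.70 + £76,333.80 = £94,253.50.

£94,253.50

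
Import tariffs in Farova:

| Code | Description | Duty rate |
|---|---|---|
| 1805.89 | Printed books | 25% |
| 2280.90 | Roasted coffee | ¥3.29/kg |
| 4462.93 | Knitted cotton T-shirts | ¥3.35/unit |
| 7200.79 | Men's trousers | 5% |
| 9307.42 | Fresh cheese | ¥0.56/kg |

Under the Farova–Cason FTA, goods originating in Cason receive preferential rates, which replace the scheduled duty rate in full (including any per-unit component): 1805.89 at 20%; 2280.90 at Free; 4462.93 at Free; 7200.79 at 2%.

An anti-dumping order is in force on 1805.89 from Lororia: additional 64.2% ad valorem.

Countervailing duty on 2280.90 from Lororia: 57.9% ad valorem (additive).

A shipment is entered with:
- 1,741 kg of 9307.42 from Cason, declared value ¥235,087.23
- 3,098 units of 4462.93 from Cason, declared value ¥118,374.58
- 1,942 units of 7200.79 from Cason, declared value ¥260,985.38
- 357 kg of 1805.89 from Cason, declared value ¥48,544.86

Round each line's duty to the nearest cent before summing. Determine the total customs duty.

¥15,903.64

Line 1 (9307.42, Cason, 1,741 kg, ¥235,087.23):
Base rate for 9307.42 is ¥0.56/kg.
Origin Cason is the FTA partner but 9307.42 is not on the preference list; base rate stands.
Duty = 1,741 × ¥0.56 = ¥974.96.
Line 2 (4462.93, Cason, 3,098 units, ¥118,374.58):
Base rate for 4462.93 is ¥3.35/unit.
Origin Cason qualifies under the Farova–Cason agreement and 4462.93 is covered: preferential rate Free applies instead.
Duty = ¥118,374.58 × 0% = ¥0.00.
Line 3 (7200.79, Cason, 1,942 units, ¥260,985.38):
Base rate for 7200.79 is 5%.
Origin Cason qualifies under the Farova–Cason agreement and 7200.79 is covered: preferential rate 2% applies instead.
Duty = ¥260,985.38 × 2% = ¥5,219.71.
Line 4 (1805.89, Cason, 357 kg, ¥48,544.86):
Base rate for 1805.89 is 25%.
Origin Cason qualifies under the Farova–Cason agreement and 1805.89 is covered: preferential rate 20% applies instead.
The additional-duty order on 1805.89 targets Lororia, not Cason; it does not apply.
Duty = ¥48,544.86 × 20% = ¥9,708.97.
Total = ¥974.96 + ¥0.00 + ¥5,219.71 + ¥9,708.97 = ¥15,903.64.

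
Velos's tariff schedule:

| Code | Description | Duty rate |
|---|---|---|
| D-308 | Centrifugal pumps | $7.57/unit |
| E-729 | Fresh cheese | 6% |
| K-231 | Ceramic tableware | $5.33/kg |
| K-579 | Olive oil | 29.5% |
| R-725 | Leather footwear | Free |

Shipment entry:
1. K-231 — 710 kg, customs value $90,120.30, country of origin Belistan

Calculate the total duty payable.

$3,784.30

Line 1 (K-231, Belistan, 710 kg, $90,120.30):
Base rate for K-231 is $5.33/kg.
Duty = 710 × $5.33 = $3,784.30.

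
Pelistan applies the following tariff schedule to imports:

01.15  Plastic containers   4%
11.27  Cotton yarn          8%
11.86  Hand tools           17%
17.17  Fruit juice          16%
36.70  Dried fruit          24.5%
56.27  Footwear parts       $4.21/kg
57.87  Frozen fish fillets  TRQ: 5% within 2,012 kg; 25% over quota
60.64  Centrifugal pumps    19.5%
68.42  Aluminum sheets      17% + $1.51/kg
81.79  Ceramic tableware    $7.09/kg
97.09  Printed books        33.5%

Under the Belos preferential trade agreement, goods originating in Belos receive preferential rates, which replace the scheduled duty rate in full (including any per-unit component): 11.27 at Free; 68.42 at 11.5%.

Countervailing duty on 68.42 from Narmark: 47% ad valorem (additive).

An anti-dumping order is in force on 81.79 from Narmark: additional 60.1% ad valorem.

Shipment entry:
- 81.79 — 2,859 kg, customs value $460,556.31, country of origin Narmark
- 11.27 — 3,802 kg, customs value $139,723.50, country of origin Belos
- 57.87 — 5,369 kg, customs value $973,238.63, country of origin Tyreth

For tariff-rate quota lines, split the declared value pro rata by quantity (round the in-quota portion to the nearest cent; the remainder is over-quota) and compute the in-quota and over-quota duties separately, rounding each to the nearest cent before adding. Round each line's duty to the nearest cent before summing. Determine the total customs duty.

Line 1 (81.79, Narmark, 2,859 kg, $460,556.31):
Base rate for 81.79 is $7.09/kg.
Additional duty on 81.79 from Narmark: +60.1% ad valorem. Applied ad valorem rate = 60.1%.
Duty = $460,556.31 × 60.1% + 2,859 × $7.09 = $297,064.65.
Line 2 (11.27, Belos, 3,802 kg, $139,723.50):
Base rate for 11.27 is 8%.
Origin Belos qualifies under the Pelistan–Belos agreement and 11.27 is covered: preferential rate Free applies instead.
Duty = $139,723.50 × 0% = $0.00.
Line 3 (57.87, Tyreth, 5,369 kg, $973,238.63):
Code 57.87 is under a tariff-rate quota (threshold 2,012 kg). In-quota: 2,012 kg at 5%; over-quota: 3,357 kg at 25%.
Pro-rata value split: in-quota = $973,238.63 × 2,012/5,369 = $364,715.24; over-quota = $973,238.63 − $364,715.24 = $608,523.39.
In-quota duty = $364,715.24 × 5% = $18,235.76. Over-quota duty = $608,523.39 × 25% = $152,130.85.
Line duty = $18,235.76 + $152,130.85 = $170,366.61.
Total = $297,064.65 + $0.00 + $170,366.61 = $467,431.26.

$467,431.26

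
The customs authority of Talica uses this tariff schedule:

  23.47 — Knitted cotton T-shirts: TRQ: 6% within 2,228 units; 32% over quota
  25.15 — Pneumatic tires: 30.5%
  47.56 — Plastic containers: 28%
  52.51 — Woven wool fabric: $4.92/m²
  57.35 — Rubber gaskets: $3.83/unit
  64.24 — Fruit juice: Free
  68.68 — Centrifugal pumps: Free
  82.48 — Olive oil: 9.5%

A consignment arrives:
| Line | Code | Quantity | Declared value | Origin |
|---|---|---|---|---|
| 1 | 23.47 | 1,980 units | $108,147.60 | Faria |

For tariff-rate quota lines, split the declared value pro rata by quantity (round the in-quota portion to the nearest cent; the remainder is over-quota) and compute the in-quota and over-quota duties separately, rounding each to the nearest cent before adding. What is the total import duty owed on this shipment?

$6,488.86

Line 1 (23.47, Faria, 1,980 units, $108,147.60):
Code 23.47 is under a tariff-rate quota (threshold 2,228 units). Quantity 1,980 units is within the quota, so the in-quota rate 6% applies to the full value.
Duty = $108,147.60 × 6% = $6,488.86.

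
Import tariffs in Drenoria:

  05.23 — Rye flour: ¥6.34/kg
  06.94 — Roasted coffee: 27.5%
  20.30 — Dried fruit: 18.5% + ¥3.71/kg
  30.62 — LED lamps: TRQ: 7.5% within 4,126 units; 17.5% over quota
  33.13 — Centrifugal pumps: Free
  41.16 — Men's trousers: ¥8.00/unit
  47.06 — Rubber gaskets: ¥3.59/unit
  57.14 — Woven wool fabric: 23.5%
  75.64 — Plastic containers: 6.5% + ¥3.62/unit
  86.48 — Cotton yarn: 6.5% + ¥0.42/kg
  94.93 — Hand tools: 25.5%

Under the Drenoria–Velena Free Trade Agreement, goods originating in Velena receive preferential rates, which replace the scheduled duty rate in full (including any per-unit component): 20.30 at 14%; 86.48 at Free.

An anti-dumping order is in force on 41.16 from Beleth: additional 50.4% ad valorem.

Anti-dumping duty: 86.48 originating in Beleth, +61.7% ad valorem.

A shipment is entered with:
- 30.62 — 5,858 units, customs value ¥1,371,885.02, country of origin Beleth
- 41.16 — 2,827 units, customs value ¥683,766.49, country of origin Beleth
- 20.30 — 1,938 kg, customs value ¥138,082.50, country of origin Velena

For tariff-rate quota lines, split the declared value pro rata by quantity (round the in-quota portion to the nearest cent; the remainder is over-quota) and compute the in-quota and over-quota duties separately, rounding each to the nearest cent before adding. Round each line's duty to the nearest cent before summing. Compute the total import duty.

Line 1 (30.62, Beleth, 5,858 units, ¥1,371,885.02):
Code 30.62 is under a tariff-rate quota (threshold 4,126 units). In-quota: 4,126 units at 7.5%; over-quota: 1,732 units at 17.5%.
Pro-rata value split: in-quota = ¥1,371,885.02 × 4,126/5,858 = ¥966,267.94; over-quota = ¥1,371,885.02 − ¥966,267.94 = ¥405,617.08.
In-quota duty = ¥966,267.94 × 7.5% = ¥72,470.10. Over-quota duty = ¥405,617.08 × 17.5% = ¥70,982.99.
Line duty = ¥72,470.10 + ¥70,982.99 = ¥143,453.09.
Line 2 (41.16, Beleth, 2,827 units, ¥683,766.49):
Base rate for 41.16 is ¥8.00/unit.
Additional duty on 41.16 from Beleth: +50.4% ad valorem. Applied ad valorem rate = 50.4%.
Duty = ¥683,766.49 × 50.4% + 2,827 × ¥8.00 = ¥367,234.31.
Line 3 (20.30, Velena, 1,938 kg, ¥138,082.50):
Base rate for 20.30 is 18.5% + ¥3.71/kg.
Origin Velena qualifies under the Drenoria–Velena agreement and 20.30 is covered: preferential rate 14% applies instead.
Duty = ¥138,082.50 × 14% = ¥19,331.55.
Total = ¥143,453.09 + ¥367,234.31 + ¥19,331.55 = ¥530,018.95.

¥530,018.95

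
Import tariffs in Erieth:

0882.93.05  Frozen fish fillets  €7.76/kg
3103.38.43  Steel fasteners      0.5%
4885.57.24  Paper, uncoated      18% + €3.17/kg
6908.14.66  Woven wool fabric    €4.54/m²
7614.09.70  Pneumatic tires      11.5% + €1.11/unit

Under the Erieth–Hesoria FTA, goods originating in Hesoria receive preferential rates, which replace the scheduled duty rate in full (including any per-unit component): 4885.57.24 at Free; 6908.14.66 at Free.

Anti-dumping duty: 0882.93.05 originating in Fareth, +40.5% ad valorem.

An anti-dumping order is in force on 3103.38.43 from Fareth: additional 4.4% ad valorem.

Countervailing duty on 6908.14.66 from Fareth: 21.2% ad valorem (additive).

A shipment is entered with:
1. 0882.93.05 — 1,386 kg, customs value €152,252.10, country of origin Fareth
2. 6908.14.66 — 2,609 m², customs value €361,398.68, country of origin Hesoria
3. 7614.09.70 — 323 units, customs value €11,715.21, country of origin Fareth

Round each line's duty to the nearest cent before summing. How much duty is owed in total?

Line 1 (0882.93.05, Fareth, 1,386 kg, €152,252.10):
Base rate for 0882.93.05 is €7.76/kg.
Additional duty on 0882.93.05 from Fareth: +40.5% ad valorem. Applied ad valorem rate = 40.5%.
Duty = €152,252.10 × 40.5% + 1,386 × €7.76 = €72,417.46.
Line 2 (6908.14.66, Hesoria, 2,609 m², €361,398.68):
Base rate for 6908.14.66 is €4.54/m².
Origin Hesoria qualifies under the Erieth–Hesoria agreement and 6908.14.66 is covered: preferential rate Free applies instead.
The additional-duty order on 6908.14.66 targets Fareth, not Hesoria; it does not apply.
Duty = €361,398.68 × 0% = €0.00.
Line 3 (7614.09.70, Fareth, 323 units, €11,715.21):
Base rate for 7614.09.70 is 11.5% + €1.11/unit.
Duty = €11,715.21 × 11.5% + 323 × €1.11 = €1,705.78.
Total = €72,417.46 + €0.00 + €1,705.78 = €74,123.24.

€74,123.24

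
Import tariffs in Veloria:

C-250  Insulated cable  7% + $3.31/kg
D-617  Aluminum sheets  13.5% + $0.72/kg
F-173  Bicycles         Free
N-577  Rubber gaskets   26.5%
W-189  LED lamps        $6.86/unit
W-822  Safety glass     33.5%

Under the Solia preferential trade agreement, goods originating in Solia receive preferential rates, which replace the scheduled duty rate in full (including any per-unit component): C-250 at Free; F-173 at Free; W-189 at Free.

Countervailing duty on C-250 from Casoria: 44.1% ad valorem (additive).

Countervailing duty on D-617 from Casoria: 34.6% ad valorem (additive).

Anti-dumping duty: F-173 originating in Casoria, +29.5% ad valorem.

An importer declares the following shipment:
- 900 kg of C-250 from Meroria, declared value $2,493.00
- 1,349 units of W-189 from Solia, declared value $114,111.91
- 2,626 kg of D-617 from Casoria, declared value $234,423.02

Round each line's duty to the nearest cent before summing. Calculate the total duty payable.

$117,801.70

Line 1 (C-250, Meroria, 900 kg, $2,493.00):
Base rate for C-250 is 7% + $3.31/kg.
C-250 has an FTA preferential rate, but origin Meroria is not Solia; base rate stands.
The additional-duty order on C-250 targets Casoria, not Meroria; it does not apply.
Duty = $2,493.00 × 7% + 900 × $3.31 = $3,153.51.
Line 2 (W-189, Solia, 1,349 units, $114,111.91):
Base rate for W-189 is $6.86/unit.
Origin Solia qualifies under the Veloria–Solia agreement and W-189 is covered: preferential rate Free applies instead.
Duty = $114,111.91 × 0% = $0.00.
Line 3 (D-617, Casoria, 2,626 kg, $234,423.02):
Base rate for D-617 is 13.5% + $0.72/kg.
Additional duty on D-617 from Casoria: +34.6%. Applied ad valorem rate: 13.5% + 34.6% = 48.1%.
Duty = $234,423.02 × 48.1% + 2,626 × $0.72 = $114,648.19.
Total = $3,153.51 + $0.00 + $114,648.19 = $117,801.70.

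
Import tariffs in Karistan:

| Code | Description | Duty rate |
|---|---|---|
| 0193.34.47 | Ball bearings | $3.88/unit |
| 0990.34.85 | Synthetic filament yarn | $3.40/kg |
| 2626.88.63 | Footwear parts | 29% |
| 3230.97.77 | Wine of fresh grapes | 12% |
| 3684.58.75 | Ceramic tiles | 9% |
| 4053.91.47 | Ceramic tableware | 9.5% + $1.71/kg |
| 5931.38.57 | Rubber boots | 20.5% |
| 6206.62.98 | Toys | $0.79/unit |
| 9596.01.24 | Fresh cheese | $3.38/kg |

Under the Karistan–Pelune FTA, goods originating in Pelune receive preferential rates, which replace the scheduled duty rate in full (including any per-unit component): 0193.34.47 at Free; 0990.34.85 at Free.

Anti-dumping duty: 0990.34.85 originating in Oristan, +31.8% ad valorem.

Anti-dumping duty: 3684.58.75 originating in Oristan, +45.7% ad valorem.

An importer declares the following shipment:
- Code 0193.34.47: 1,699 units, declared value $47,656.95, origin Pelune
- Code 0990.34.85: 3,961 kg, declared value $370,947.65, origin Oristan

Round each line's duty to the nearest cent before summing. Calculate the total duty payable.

Line 1 (0193.34.47, Pelune, 1,699 units, $47,656.95):
Base rate for 0193.34.47 is $3.88/unit.
Origin Pelune qualifies under the Karistan–Pelune agreement and 0193.34.47 is covered: preferential rate Free applies instead.
Duty = $47,656.95 × 0% = $0.00.
Line 2 (0990.34.85, Oristan, 3,961 kg, $370,947.65):
Base rate for 0990.34.85 is $3.40/kg.
0990.34.85 has an FTA preferential rate, but origin Oristan is not Pelune; base rate stands.
Additional duty on 0990.34.85 from Oristan: +31.8% ad valorem. Applied ad valorem rate = 31.8%.
Duty = $370,947.65 × 31.8% + 3,961 × $3.40 = $131,428.75.
Total = $0.00 + $131,428.75 = $131,428.75.

$131,428.75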